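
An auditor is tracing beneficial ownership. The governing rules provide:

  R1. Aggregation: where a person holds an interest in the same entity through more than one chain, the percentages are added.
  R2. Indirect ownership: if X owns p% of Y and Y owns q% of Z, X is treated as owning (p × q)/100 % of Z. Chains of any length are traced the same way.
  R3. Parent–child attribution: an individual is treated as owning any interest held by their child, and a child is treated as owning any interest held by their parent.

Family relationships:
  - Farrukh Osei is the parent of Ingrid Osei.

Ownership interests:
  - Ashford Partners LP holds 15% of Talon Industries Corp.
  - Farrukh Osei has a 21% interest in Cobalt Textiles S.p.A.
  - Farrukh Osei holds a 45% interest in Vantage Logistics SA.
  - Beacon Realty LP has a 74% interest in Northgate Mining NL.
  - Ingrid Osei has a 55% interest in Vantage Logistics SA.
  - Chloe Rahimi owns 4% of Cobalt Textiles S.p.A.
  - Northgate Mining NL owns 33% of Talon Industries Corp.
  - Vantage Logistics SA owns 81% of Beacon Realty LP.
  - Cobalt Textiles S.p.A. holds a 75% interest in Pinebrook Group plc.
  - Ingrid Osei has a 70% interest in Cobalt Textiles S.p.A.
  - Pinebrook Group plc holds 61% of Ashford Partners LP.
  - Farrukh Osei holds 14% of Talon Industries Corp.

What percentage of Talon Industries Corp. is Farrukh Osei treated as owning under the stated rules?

By parent–child attribution (R3), Farrukh Osei is treated as also owning Ingrid Osei's interest in Cobalt Textiles S.p.A, giving 21% + 70% = 91%.
By parent–child attribution (R3), Farrukh Osei is treated as also owning Ingrid Osei's interest in Vantage Logistics SA, giving 45% + 55% = 100%.
Chain via Cobalt Textiles S.p.A. → Pinebrook Group plc → Ashford Partners LP (R2): 91% × 75% × 61% × 15% = 6.244875% of Talon Industries Corp.
Chain via Vantage Logistics SA → Beacon Realty LP → Northgate Mining NL (R2): 100% × 81% × 74% × 33% = 19.7802% of Talon Industries Corp.
Direct interest in Talon Industries Corp: 14%.
Aggregating (R1): 6.244875% + 19.7802% + 14% = 40.025075%.

40.025075%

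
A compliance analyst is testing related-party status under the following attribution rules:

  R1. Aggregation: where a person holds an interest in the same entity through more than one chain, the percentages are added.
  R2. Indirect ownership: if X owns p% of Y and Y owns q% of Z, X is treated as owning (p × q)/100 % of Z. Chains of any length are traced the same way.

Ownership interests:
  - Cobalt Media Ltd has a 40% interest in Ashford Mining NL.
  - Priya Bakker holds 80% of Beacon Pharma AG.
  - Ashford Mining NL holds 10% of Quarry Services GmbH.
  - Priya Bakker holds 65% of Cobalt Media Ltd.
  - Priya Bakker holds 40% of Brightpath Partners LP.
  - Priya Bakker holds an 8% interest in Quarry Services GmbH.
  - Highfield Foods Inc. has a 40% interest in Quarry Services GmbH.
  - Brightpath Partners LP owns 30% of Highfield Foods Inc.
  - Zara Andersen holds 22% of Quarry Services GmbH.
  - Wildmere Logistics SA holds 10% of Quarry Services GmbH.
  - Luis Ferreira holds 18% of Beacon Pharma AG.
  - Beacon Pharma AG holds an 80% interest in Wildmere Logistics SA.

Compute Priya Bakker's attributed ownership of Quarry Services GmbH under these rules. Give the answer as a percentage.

21.8%

Chain via Beacon Pharma AG → Wildmere Logistics SA (R2): 80% × 80% × 10% = 6.4% of Quarry Services GmbH.
Chain via Cobalt Media Ltd → Ashford Mining NL (R2): 65% × 40% × 10% = 2.6% of Quarry Services GmbH.
Chain via Brightpath Partners LP → Highfield Foods Inc. (R2): 40% × 30% × 40% = 4.8% of Quarry Services GmbH.
Direct interest in Quarry Services GmbH: 8%.
Aggregating (R1): 6.4% + 2.6% + 4.8% + 8% = 21.8%.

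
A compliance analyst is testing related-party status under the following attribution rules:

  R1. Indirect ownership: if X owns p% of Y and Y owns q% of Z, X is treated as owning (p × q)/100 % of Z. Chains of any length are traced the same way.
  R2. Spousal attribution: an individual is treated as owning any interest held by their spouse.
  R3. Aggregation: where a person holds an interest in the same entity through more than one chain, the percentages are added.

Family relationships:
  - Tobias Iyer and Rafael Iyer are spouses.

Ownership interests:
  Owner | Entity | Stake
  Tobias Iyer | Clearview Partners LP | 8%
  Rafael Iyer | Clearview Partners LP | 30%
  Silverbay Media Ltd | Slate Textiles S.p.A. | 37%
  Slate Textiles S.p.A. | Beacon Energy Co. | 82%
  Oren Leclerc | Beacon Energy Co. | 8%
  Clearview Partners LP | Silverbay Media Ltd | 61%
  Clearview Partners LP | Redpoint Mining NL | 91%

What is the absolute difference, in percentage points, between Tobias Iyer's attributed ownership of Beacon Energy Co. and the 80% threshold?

By spousal attribution (R2), Tobias Iyer is treated as also owning Rafael Iyer's interest in Clearview Partners LP, giving 8% + 30% = 38%.
Chain via Clearview Partners LP → Silverbay Media Ltd → Slate Textiles S.p.A. (R1): 38% × 61% × 37% × 82% = 7.032812% of Beacon Energy Co.
7.032812% falls short of the 80% threshold by 72.967188 percentage points.

72.967188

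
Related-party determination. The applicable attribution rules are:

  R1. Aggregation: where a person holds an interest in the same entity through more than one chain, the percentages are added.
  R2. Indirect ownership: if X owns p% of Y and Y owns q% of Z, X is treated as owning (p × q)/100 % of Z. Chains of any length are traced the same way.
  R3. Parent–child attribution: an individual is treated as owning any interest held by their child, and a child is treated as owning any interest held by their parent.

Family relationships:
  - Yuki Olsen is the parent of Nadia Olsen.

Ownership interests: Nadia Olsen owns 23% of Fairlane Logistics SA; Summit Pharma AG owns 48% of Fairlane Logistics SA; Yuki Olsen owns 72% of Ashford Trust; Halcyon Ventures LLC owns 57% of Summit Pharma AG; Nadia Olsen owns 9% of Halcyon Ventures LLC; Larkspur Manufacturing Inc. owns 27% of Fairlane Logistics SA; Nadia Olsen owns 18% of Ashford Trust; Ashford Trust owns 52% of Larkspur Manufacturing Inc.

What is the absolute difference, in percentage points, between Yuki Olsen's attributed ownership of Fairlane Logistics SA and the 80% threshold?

41.9016

By parent–child attribution (R3), Yuki Olsen is treated as also owning Nadia Olsen's interest in Ashford Trust, giving 72% + 18% = 90%.
By parent–child attribution (R3), Yuki Olsen is treated as owning Nadia Olsen's 9% interest in Halcyon Ventures LLC.
By parent–child attribution (R3), Yuki Olsen is treated as owning Nadia Olsen's 23% interest in Fairlane Logistics SA.
Chain via Ashford Trust → Larkspur Manufacturing Inc. (R2): 90% × 52% × 27% = 12.636% of Fairlane Logistics SA.
Chain via Halcyon Ventures LLC → Summit Pharma AG (R2): 9% × 57% × 48% = 2.4624% of Fairlane Logistics SA.
Direct interest in Fairlane Logistics SA: 23%.
Aggregating (R1): 12.636% + 2.4624% + 23% = 38.0984%.
38.0984% falls short of the 80% threshold by 41.9016 percentage points.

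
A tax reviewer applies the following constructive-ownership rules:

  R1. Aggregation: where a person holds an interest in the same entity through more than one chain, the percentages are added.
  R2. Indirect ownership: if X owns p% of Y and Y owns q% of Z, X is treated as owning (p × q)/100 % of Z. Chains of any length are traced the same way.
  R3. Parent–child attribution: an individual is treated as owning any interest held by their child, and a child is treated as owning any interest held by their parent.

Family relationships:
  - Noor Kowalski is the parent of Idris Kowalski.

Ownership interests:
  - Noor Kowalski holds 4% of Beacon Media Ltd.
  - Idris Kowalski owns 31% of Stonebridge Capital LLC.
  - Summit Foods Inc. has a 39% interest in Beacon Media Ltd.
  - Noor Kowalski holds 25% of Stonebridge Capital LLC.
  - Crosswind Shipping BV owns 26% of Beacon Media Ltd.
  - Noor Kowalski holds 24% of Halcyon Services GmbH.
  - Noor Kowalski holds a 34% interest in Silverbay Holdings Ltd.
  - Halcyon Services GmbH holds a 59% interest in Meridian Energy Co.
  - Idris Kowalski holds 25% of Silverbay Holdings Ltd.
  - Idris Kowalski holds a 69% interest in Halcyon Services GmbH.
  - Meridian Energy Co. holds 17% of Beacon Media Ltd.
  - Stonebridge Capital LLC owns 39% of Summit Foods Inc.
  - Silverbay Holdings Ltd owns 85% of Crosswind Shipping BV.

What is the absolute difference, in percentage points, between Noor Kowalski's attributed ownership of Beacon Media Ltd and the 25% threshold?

By parent–child attribution (R3), Noor Kowalski is treated as also owning Idris Kowalski's interest in Halcyon Services GmbH, giving 24% + 69% = 93%.
By parent–child attribution (R3), Noor Kowalski is treated as also owning Idris Kowalski's interest in Stonebridge Capital LLC, giving 25% + 31% = 56%.
By parent–child attribution (R3), Noor Kowalski is treated as also owning Idris Kowalski's interest in Silverbay Holdings Ltd, giving 34% + 25% = 59%.
Chain via Halcyon Services GmbH → Meridian Energy Co. (R2): 93% × 59% × 17% = 9.3279% of Beacon Media Ltd.
Chain via Stonebridge Capital LLC → Summit Foods Inc. (R2): 56% × 39% × 39% = 8.5176% of Beacon Media Ltd.
Chain via Silverbay Holdings Ltd → Crosswind Shipping BV (R2): 59% × 85% × 26% = 13.039% of Beacon Media Ltd.
Direct interest in Beacon Media Ltd: 4%.
Aggregating (R1): 9.3279% + 8.5176% + 13.039% + 4% = 34.8845%.
34.8845% exceeds the 25% threshold by 9.8845 percentage points.

9.8845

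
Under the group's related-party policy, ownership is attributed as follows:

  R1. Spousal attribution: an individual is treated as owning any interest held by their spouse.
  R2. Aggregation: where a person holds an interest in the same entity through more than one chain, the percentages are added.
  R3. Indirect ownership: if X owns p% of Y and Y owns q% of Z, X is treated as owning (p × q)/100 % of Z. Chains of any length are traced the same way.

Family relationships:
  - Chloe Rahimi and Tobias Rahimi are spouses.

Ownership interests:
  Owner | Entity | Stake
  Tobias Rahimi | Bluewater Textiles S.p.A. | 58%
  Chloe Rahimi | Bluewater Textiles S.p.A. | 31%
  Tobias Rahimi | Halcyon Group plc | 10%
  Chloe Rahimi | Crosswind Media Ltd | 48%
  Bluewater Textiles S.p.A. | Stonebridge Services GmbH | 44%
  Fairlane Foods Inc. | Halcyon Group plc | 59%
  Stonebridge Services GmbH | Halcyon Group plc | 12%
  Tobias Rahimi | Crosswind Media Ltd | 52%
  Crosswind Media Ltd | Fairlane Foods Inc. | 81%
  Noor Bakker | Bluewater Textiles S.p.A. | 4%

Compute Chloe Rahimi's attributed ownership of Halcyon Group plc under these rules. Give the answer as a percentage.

62.4892%

By spousal attribution (R1), Chloe Rahimi is treated as also owning Tobias Rahimi's interest in Bluewater Textiles S.p.A, giving 31% + 58% = 89%.
By spousal attribution (R1), Chloe Rahimi is treated as also owning Tobias Rahimi's interest in Crosswind Media Ltd, giving 48% + 52% = 100%.
By spousal attribution (R1), Chloe Rahimi is treated as owning Tobias Rahimi's 10% interest in Halcyon Group plc.
Chain via Bluewater Textiles S.p.A. → Stonebridge Services GmbH (R3): 89% × 44% × 12% = 4.6992% of Halcyon Group plc.
Chain via Crosswind Media Ltd → Fairlane Foods Inc. (R3): 100% × 81% × 59% = 47.79% of Halcyon Group plc.
Direct interest in Halcyon Group plc: 10%.
Aggregating (R2): 4.6992% + 47.79% + 10% = 62.4892%.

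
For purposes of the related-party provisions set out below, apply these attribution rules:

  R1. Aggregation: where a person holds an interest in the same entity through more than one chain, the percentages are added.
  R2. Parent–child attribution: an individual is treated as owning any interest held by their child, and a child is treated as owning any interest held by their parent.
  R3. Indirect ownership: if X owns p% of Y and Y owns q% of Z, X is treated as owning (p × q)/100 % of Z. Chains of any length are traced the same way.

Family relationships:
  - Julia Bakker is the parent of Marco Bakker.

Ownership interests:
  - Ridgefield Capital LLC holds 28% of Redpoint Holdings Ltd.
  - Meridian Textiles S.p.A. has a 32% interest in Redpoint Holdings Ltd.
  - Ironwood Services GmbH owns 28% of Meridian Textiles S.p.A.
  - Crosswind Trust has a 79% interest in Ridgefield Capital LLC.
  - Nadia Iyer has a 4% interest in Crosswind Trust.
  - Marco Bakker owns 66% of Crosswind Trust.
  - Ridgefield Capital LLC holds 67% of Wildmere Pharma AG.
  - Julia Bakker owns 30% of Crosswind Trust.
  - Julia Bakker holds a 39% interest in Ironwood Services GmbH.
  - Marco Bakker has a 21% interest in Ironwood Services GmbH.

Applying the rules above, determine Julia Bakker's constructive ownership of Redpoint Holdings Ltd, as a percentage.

By parent–child attribution (R2), Julia Bakker is treated as also owning Marco Bakker's interest in Ironwood Services GmbH, giving 39% + 21% = 60%.
By parent–child attribution (R2), Julia Bakker is treated as also owning Marco Bakker's interest in Crosswind Trust, giving 30% + 66% = 96%.
Chain via Ironwood Services GmbH → Meridian Textiles S.p.A. (R3): 60% × 28% × 32% = 5.376% of Redpoint Holdings Ltd.
Chain via Crosswind Trust → Ridgefield Capital LLC (R3): 96% × 79% × 28% = 21.2352% of Redpoint Holdings Ltd.
Aggregating (R1): 5.376% + 21.2352% = 26.6112%.

26.6112%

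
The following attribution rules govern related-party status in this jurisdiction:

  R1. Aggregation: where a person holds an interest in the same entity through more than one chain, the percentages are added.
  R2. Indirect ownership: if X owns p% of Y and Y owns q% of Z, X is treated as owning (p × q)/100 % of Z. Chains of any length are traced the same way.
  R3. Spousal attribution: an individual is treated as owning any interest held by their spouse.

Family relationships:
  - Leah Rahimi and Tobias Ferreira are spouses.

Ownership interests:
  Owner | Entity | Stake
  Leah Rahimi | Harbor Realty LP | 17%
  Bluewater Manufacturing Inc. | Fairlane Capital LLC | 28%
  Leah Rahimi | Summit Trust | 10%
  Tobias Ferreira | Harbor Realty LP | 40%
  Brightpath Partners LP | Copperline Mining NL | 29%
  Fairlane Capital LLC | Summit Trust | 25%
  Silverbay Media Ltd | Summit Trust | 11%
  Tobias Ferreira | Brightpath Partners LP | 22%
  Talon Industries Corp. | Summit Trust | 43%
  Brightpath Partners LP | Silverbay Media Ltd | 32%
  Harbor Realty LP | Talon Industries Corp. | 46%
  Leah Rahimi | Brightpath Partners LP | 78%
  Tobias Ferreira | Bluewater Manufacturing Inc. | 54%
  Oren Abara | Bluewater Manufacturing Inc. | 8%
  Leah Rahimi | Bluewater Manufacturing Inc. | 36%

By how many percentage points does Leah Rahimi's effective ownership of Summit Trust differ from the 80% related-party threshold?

By spousal attribution (R3), Leah Rahimi is treated as also owning Tobias Ferreira's interest in Brightpath Partners LP, giving 78% + 22% = 100%.
By spousal attribution (R3), Leah Rahimi is treated as also owning Tobias Ferreira's interest in Harbor Realty LP, giving 17% + 40% = 57%.
By spousal attribution (R3), Leah Rahimi is treated as also owning Tobias Ferreira's interest in Bluewater Manufacturing Inc, giving 36% + 54% = 90%.
Chain via Brightpath Partners LP → Silverbay Media Ltd (R2): 100% × 32% × 11% = 3.52% of Summit Trust.
Chain via Harbor Realty LP → Talon Industries Corp. (R2): 57% × 46% × 43% = 11.2746% of Summit Trust.
Chain via Bluewater Manufacturing Inc. → Fairlane Capital LLC (R2): 90% × 28% × 25% = 6.3% of Summit Trust.
Direct interest in Summit Trust: 10%.
Aggregating (R1): 3.52% + 11.2746% + 6.3% + 10% = 31.0946%.
31.0946% falls short of the 80% threshold by 48.9054 percentage points.

48.9054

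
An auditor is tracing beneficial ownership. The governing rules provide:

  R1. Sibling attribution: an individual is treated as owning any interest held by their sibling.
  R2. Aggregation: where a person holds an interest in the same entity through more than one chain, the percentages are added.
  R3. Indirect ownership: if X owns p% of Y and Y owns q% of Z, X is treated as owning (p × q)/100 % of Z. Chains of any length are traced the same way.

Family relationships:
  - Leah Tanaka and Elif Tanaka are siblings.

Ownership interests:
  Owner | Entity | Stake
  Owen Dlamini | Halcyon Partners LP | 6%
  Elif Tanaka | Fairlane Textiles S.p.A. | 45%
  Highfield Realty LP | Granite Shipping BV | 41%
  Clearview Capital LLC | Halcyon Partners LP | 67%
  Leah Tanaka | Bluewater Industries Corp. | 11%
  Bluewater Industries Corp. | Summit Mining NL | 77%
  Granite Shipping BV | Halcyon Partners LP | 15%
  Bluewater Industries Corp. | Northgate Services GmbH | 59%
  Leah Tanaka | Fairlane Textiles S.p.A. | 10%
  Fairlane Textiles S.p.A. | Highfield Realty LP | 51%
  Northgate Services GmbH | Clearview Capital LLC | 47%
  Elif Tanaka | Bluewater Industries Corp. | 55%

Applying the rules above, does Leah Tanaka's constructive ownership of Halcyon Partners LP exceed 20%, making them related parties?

By sibling attribution (R1), Leah Tanaka is treated as also owning Elif Tanaka's interest in Bluewater Industries Corp, giving 11% + 55% = 66%.
By sibling attribution (R1), Leah Tanaka is treated as also owning Elif Tanaka's interest in Fairlane Textiles S.p.A, giving 10% + 45% = 55%.
Chain via Bluewater Industries Corp. → Northgate Services GmbH → Clearview Capital LLC (R3): 66% × 59% × 47% × 67% = 12.262206% of Halcyon Partners LP.
Chain via Fairlane Textiles S.p.A. → Highfield Realty LP → Granite Shipping BV (R3): 55% × 51% × 41% × 15% = 1.725075% of Halcyon Partners LP.
Aggregating (R2): 12.262206% + 1.725075% = 13.987281%.
13.987281% does not exceed the 20% threshold, so Leah is not a related party to Halcyon Partners LP.

No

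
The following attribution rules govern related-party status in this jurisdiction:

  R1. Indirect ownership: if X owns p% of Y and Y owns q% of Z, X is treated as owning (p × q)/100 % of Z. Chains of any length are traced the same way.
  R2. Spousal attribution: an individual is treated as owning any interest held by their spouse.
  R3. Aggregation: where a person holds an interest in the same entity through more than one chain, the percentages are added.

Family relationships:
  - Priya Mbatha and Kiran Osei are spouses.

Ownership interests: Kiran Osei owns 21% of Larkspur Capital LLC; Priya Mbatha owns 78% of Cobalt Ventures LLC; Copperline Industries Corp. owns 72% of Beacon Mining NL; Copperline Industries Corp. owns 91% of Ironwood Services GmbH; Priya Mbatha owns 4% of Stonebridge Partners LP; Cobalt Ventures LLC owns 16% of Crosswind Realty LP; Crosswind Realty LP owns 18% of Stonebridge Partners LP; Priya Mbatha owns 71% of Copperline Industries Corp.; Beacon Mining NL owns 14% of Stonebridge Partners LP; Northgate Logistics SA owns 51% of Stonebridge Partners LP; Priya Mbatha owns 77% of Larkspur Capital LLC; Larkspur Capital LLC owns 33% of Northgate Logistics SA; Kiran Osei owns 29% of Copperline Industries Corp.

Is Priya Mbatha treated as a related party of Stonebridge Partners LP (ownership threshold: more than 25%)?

Yes

By spousal attribution (R2), Priya Mbatha is treated as also owning Kiran Osei's interest in Larkspur Capital LLC, giving 77% + 21% = 98%.
By spousal attribution (R2), Priya Mbatha is treated as also owning Kiran Osei's interest in Copperline Industries Corp, giving 71% + 29% = 100%.
Chain via Larkspur Capital LLC → Northgate Logistics SA (R1): 98% × 33% × 51% = 16.4934% of Stonebridge Partners LP.
Chain via Cobalt Ventures LLC → Crosswind Realty LP (R1): 78% × 16% × 18% = 2.2464% of Stonebridge Partners LP.
Chain via Copperline Industries Corp. → Beacon Mining NL (R1): 100% × 72% × 14% = 10.08% of Stonebridge Partners LP.
Direct interest in Stonebridge Partners LP: 4%.
Aggregating (R3): 16.4934% + 2.2464% + 10.08% + 4% = 32.8198%.
32.8198% exceeds the 25% threshold, so Priya is a related party to Stonebridge Partners LP.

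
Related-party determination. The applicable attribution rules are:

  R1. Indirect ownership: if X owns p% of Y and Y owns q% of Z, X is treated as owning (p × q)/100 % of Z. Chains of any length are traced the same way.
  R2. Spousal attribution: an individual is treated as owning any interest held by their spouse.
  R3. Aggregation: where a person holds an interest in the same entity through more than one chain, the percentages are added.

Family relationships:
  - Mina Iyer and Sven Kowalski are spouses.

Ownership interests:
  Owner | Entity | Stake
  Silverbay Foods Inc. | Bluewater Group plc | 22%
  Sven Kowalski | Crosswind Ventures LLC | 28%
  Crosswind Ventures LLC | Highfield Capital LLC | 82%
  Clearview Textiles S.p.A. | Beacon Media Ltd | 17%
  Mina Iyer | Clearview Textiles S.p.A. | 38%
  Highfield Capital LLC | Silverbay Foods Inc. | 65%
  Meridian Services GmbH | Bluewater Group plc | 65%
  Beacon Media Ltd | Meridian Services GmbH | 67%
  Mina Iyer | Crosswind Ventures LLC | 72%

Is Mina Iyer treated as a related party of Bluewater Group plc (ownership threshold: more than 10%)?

By spousal attribution (R2), Mina Iyer is treated as also owning Sven Kowalski's interest in Crosswind Ventures LLC, giving 72% + 28% = 100%.
Chain via Clearview Textiles S.p.A. → Beacon Media Ltd → Meridian Services GmbH (R1): 38% × 17% × 67% × 65% = 2.81333% of Bluewater Group plc.
Chain via Crosswind Ventures LLC → Highfield Capital LLC → Silverbay Foods Inc. (R1): 100% × 82% × 65% × 22% = 11.726% of Bluewater Group plc.
Aggregating (R3): 2.81333% + 11.726% = 14.53933%.
14.53933% exceeds the 10% threshold, so Mina is a related party to Bluewater Group plc.

Yes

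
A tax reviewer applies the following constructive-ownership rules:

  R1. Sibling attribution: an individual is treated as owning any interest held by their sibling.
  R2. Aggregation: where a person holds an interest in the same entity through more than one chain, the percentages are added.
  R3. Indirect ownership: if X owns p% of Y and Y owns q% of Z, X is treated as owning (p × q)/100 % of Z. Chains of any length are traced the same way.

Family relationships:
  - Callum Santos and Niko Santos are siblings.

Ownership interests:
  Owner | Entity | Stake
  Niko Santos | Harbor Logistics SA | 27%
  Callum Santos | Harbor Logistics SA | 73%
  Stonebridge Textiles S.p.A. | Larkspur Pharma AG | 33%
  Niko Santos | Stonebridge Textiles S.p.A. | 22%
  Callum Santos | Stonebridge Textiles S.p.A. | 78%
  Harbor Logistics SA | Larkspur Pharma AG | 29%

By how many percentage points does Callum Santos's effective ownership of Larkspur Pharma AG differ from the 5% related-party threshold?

By sibling attribution (R1), Callum Santos is treated as also owning Niko Santos's interest in Stonebridge Textiles S.p.A, giving 78% + 22% = 100%.
By sibling attribution (R1), Callum Santos is treated as also owning Niko Santos's interest in Harbor Logistics SA, giving 73% + 27% = 100%.
Chain via Stonebridge Textiles S.p.A. (R3): 100% × 33% = 33% of Larkspur Pharma AG.
Chain via Harbor Logistics SA (R3): 100% × 29% = 29% of Larkspur Pharma AG.
Aggregating (R2): 33% + 29% = 62%.
62% exceeds the 5% threshold by 57 percentage points.

57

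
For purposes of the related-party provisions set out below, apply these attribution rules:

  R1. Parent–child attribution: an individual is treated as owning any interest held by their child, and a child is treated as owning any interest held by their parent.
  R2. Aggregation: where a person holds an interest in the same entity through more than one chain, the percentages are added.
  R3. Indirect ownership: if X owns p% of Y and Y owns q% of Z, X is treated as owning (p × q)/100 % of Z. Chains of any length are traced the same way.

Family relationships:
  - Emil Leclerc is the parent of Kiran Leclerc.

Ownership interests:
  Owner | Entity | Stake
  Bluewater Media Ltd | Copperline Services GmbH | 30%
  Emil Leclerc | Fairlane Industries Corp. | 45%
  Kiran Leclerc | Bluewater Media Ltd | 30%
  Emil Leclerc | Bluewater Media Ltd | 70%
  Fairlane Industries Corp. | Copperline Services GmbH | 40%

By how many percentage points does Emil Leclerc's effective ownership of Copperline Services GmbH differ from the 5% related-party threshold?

43

By parent–child attribution (R1), Emil Leclerc is treated as also owning Kiran Leclerc's interest in Bluewater Media Ltd, giving 70% + 30% = 100%.
Chain via Bluewater Media Ltd (R3): 100% × 30% = 30% of Copperline Services GmbH.
Chain via Fairlane Industries Corp. (R3): 45% × 40% = 18% of Copperline Services GmbH.
Aggregating (R2): 30% + 18% = 48%.
48% exceeds the 5% threshold by 43 percentage points.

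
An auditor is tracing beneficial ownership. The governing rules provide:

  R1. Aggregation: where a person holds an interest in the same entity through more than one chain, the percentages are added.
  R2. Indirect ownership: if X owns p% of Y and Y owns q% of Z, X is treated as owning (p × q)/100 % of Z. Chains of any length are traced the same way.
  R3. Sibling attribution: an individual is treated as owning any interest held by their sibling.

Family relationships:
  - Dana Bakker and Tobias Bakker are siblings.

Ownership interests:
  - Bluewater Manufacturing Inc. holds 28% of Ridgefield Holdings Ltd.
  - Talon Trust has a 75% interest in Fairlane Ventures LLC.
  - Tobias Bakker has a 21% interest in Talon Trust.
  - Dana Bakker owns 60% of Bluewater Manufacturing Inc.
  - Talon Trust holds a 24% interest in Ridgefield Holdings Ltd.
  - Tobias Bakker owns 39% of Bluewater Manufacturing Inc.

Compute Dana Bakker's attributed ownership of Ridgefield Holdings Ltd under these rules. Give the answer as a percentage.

By sibling attribution (R3), Dana Bakker is treated as also owning Tobias Bakker's interest in Bluewater Manufacturing Inc, giving 60% + 39% = 99%.
By sibling attribution (R3), Dana Bakker is treated as owning Tobias Bakker's 21% interest in Talon Trust.
Chain via Bluewater Manufacturing Inc. (R2): 99% × 28% = 27.72% of Ridgefield Holdings Ltd.
Chain via Talon Trust (R2): 21% × 24% = 5.04% of Ridgefield Holdings Ltd.
Aggregating (R1): 27.72% + 5.04% = 32.76%.

32.76%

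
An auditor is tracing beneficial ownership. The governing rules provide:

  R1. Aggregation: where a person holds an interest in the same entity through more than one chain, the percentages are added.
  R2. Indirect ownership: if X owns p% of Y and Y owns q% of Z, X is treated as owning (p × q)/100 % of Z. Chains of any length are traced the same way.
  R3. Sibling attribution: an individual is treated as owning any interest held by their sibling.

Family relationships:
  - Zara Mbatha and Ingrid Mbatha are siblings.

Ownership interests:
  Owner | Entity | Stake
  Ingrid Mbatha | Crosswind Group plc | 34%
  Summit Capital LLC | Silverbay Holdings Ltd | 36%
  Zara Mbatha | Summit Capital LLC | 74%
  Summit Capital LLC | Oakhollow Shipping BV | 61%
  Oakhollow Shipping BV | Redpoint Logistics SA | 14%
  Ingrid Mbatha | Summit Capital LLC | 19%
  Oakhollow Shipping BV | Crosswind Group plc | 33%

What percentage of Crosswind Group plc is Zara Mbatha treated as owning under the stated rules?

52.7209%

By sibling attribution (R3), Zara Mbatha is treated as also owning Ingrid Mbatha's interest in Summit Capital LLC, giving 74% + 19% = 93%.
By sibling attribution (R3), Zara Mbatha is treated as owning Ingrid Mbatha's 34% interest in Crosswind Group plc.
Chain via Summit Capital LLC → Oakhollow Shipping BV (R2): 93% × 61% × 33% = 18.7209% of Crosswind Group plc.
Direct interest in Crosswind Group plc: 34%.
Aggregating (R1): 18.7209% + 34% = 52.7209%.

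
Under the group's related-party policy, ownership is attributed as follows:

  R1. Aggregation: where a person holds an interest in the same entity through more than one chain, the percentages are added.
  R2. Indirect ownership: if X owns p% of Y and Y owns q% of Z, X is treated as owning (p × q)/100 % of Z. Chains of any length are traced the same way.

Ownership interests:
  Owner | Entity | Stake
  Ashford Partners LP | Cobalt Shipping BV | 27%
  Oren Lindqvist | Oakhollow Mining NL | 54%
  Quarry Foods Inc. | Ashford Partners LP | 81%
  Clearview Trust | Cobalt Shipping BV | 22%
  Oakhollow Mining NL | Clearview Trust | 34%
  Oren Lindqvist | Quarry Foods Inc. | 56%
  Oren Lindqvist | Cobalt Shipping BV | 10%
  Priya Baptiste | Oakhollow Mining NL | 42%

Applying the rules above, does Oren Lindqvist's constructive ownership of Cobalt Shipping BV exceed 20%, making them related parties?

Chain via Quarry Foods Inc. → Ashford Partners LP (R2): 56% × 81% × 27% = 12.2472% of Cobalt Shipping BV.
Chain via Oakhollow Mining NL → Clearview Trust (R2): 54% × 34% × 22% = 4.0392% of Cobalt Shipping BV.
Direct interest in Cobalt Shipping BV: 10%.
Aggregating (R1): 12.2472% + 4.0392% + 10% = 26.2864%.
26.2864% exceeds the 20% threshold, so Oren is a related party to Cobalt Shipping BV.

Yes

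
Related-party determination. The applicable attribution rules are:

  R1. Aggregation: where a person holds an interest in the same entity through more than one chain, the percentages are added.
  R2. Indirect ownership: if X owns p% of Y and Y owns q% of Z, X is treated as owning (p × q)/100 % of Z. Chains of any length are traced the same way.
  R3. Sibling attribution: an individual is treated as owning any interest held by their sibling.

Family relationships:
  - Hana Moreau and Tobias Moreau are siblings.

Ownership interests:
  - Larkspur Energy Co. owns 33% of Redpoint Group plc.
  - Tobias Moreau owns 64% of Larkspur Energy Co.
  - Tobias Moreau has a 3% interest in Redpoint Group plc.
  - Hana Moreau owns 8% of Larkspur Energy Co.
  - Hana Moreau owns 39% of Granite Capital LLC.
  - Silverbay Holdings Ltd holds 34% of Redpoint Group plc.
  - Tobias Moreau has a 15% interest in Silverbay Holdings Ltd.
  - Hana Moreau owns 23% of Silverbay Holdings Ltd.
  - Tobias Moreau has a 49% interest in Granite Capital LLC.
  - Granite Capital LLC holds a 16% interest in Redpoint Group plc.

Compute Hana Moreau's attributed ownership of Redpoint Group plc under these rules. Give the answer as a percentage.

By sibling attribution (R3), Hana Moreau is treated as also owning Tobias Moreau's interest in Granite Capital LLC, giving 39% + 49% = 88%.
By sibling attribution (R3), Hana Moreau is treated as also owning Tobias Moreau's interest in Silverbay Holdings Ltd, giving 23% + 15% = 38%.
By sibling attribution (R3), Hana Moreau is treated as also owning Tobias Moreau's interest in Larkspur Energy Co, giving 8% + 64% = 72%.
By sibling attribution (R3), Hana Moreau is treated as owning Tobias Moreau's 3% interest in Redpoint Group plc.
Chain via Granite Capital LLC (R2): 88% × 16% = 14.08% of Redpoint Group plc.
Chain via Silverbay Holdings Ltd (R2): 38% × 34% = 12.92% of Redpoint Group plc.
Chain via Larkspur Energy Co. (R2): 72% × 33% = 23.76% of Redpoint Group plc.
Direct interest in Redpoint Group plc: 3%.
Aggregating (R1): 14.08% + 12.92% + 23.76% + 3% = 53.76%.

53.76%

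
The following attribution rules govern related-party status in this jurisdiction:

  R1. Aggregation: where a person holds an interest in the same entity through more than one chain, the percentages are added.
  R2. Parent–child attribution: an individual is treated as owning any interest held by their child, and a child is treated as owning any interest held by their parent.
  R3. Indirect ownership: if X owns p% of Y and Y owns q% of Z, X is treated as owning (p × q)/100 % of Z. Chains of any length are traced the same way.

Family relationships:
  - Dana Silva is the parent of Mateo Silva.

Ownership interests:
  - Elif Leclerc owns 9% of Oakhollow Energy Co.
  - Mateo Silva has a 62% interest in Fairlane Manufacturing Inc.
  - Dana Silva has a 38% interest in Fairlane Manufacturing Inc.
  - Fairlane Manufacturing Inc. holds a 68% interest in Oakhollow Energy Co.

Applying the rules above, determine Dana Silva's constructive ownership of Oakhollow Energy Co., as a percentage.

68%

By parent–child attribution (R2), Dana Silva is treated as also owning Mateo Silva's interest in Fairlane Manufacturing Inc, giving 38% + 62% = 100%.
Chain via Fairlane Manufacturing Inc. (R3): 100% × 68% = 68% of Oakhollow Energy Co.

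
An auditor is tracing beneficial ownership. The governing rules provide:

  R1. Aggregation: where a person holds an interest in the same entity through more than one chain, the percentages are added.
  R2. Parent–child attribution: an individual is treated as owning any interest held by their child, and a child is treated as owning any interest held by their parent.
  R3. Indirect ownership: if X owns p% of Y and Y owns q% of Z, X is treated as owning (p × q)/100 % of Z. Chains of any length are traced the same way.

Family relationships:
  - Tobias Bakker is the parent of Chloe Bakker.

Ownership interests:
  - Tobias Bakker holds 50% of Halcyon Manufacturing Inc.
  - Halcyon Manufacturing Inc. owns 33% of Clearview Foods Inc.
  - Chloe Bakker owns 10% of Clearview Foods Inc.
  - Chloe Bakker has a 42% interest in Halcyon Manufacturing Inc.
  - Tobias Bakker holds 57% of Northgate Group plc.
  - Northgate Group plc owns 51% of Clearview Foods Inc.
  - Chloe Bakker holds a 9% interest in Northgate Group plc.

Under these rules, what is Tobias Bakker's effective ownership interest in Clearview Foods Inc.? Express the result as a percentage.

By parent–child attribution (R2), Tobias Bakker is treated as also owning Chloe Bakker's interest in Halcyon Manufacturing Inc, giving 50% + 42% = 92%.
By parent–child attribution (R2), Tobias Bakker is treated as also owning Chloe Bakker's interest in Northgate Group plc, giving 57% + 9% = 66%.
By parent–child attribution (R2), Tobias Bakker is treated as owning Chloe Bakker's 10% interest in Clearview Foods Inc.
Chain via Halcyon Manufacturing Inc. (R3): 92% × 33% = 30.36% of Clearview Foods Inc.
Chain via Northgate Group plc (R3): 66% × 51% = 33.66% of Clearview Foods Inc.
Direct interest in Clearview Foods Inc: 10%.
Aggregating (R1): 30.36% + 33.66% + 10% = 74.02%.

74.02%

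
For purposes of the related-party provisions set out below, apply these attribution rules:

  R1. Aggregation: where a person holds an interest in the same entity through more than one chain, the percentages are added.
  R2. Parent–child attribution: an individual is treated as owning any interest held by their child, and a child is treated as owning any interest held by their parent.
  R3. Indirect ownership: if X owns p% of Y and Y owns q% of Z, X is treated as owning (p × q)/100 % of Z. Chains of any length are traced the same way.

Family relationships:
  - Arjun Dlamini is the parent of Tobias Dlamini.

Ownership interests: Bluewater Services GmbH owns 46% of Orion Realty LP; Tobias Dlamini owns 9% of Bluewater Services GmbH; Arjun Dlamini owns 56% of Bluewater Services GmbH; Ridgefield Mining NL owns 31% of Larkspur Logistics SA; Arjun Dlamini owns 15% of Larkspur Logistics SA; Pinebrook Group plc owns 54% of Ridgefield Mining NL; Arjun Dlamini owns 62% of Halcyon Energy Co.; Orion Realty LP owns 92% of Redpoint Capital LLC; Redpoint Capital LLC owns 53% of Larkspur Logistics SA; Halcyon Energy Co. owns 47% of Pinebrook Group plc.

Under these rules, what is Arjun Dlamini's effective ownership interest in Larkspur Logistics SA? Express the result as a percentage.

34.457276%

By parent–child attribution (R2), Arjun Dlamini is treated as also owning Tobias Dlamini's interest in Bluewater Services GmbH, giving 56% + 9% = 65%.
Chain via Halcyon Energy Co. → Pinebrook Group plc → Ridgefield Mining NL (R3): 62% × 47% × 54% × 31% = 4.878036% of Larkspur Logistics SA.
Chain via Bluewater Services GmbH → Orion Realty LP → Redpoint Capital LLC (R3): 65% × 46% × 92% × 53% = 14.57924% of Larkspur Logistics SA.
Direct interest in Larkspur Logistics SA: 15%.
Aggregating (R1): 4.878036% + 14.57924% + 15% = 34.457276%.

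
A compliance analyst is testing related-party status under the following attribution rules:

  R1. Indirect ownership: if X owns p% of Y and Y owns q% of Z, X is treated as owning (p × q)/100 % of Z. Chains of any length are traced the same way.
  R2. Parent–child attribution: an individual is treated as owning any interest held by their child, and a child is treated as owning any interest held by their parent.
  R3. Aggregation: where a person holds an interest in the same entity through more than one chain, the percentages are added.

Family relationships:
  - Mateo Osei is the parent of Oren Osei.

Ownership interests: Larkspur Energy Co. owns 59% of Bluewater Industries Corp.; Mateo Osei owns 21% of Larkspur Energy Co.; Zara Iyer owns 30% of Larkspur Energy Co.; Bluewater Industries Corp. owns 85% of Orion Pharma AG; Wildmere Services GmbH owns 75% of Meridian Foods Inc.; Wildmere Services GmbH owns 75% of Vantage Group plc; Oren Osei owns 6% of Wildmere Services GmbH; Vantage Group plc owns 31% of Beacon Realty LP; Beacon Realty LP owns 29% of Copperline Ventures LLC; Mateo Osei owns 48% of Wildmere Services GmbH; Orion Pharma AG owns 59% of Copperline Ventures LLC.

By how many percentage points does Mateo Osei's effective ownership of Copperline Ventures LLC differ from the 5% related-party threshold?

By parent–child attribution (R2), Mateo Osei is treated as also owning Oren Osei's interest in Wildmere Services GmbH, giving 48% + 6% = 54%.
Chain via Wildmere Services GmbH → Vantage Group plc → Beacon Realty LP (R1): 54% × 75% × 31% × 29% = 3.64095% of Copperline Ventures LLC.
Chain via Larkspur Energy Co. → Bluewater Industries Corp. → Orion Pharma AG (R1): 21% × 59% × 85% × 59% = 6.213585% of Copperline Ventures LLC.
Aggregating (R3): 3.64095% + 6.213585% = 9.854535%.
9.854535% exceeds the 5% threshold by 4.854535 percentage points.

4.854535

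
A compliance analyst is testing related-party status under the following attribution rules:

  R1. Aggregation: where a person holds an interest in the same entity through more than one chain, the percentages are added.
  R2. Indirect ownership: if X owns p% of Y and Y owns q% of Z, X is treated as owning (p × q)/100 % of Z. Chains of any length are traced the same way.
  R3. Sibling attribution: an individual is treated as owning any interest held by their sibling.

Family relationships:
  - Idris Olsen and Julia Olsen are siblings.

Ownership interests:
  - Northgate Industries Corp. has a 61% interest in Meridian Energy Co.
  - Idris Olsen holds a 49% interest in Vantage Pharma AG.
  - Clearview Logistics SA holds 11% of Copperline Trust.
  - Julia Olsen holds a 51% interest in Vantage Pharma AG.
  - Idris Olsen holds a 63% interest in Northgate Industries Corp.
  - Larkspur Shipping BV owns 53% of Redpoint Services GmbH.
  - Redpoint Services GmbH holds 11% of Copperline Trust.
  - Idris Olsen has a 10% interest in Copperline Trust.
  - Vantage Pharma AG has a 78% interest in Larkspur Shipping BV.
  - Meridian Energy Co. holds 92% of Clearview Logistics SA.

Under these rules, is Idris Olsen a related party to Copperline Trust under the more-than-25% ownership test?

No

By sibling attribution (R3), Idris Olsen is treated as also owning Julia Olsen's interest in Vantage Pharma AG, giving 49% + 51% = 100%.
Chain via Northgate Industries Corp. → Meridian Energy Co. → Clearview Logistics SA (R2): 63% × 61% × 92% × 11% = 3.889116% of Copperline Trust.
Chain via Vantage Pharma AG → Larkspur Shipping BV → Redpoint Services GmbH (R2): 100% × 78% × 53% × 11% = 4.5474% of Copperline Trust.
Direct interest in Copperline Trust: 10%.
Aggregating (R1): 3.889116% + 4.5474% + 10% = 18.436516%.
18.436516% does not exceed the 25% threshold, so Idris is not a related party to Copperline Trust.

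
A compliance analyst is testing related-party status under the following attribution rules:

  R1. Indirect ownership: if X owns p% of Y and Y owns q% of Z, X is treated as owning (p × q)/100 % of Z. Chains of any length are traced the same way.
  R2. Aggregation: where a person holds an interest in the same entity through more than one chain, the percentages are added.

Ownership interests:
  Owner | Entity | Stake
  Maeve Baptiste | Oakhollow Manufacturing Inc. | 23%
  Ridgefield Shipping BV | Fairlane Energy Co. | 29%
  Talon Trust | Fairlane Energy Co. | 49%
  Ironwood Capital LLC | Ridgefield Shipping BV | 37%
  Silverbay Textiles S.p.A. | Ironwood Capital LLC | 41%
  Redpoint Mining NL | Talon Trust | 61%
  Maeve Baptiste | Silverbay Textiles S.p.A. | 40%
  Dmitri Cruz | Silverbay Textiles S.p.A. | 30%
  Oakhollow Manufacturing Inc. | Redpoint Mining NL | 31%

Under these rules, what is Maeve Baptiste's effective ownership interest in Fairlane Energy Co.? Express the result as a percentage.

Chain via Oakhollow Manufacturing Inc. → Redpoint Mining NL → Talon Trust (R1): 23% × 31% × 61% × 49% = 2.131157% of Fairlane Energy Co.
Chain via Silverbay Textiles S.p.A. → Ironwood Capital LLC → Ridgefield Shipping BV (R1): 40% × 41% × 37% × 29% = 1.75972% of Fairlane Energy Co.
Aggregating (R2): 2.131157% + 1.75972% = 3.890877%.

3.890877%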